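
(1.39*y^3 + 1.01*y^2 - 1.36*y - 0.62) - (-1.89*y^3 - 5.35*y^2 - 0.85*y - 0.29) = 3.28*y^3 + 6.36*y^2 - 0.51*y - 0.33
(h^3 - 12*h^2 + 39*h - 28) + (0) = h^3 - 12*h^2 + 39*h - 28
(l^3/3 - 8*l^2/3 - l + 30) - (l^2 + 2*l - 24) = l^3/3 - 11*l^2/3 - 3*l + 54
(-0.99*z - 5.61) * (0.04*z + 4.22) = -0.0396*z^2 - 4.4022*z - 23.6742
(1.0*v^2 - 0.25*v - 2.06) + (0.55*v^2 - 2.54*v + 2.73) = 1.55*v^2 - 2.79*v + 0.67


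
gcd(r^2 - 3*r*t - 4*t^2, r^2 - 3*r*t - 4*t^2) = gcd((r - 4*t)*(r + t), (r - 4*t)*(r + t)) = r^2 - 3*r*t - 4*t^2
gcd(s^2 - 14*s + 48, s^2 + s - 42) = s - 6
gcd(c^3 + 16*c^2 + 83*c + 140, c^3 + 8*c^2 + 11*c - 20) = c^2 + 9*c + 20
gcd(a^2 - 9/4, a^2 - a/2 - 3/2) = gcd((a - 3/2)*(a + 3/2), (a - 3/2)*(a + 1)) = a - 3/2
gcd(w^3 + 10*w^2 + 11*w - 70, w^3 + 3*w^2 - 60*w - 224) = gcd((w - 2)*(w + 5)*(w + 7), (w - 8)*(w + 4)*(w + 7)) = w + 7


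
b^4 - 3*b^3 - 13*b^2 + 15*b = b*(b - 5)*(b - 1)*(b + 3)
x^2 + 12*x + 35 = (x + 5)*(x + 7)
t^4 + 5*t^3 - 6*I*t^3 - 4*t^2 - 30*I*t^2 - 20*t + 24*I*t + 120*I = (t - 2)*(t + 2)*(t + 5)*(t - 6*I)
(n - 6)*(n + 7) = n^2 + n - 42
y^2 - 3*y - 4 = (y - 4)*(y + 1)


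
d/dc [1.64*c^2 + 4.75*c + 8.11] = 3.28*c + 4.75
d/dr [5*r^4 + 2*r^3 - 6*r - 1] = 20*r^3 + 6*r^2 - 6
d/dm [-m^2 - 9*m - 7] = -2*m - 9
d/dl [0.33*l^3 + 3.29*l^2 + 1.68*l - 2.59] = 0.99*l^2 + 6.58*l + 1.68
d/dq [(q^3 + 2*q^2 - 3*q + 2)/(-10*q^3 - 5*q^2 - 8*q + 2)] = (15*q^4 - 76*q^3 + 35*q^2 + 28*q + 10)/(100*q^6 + 100*q^5 + 185*q^4 + 40*q^3 + 44*q^2 - 32*q + 4)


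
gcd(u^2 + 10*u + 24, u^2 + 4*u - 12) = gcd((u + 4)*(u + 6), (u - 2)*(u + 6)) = u + 6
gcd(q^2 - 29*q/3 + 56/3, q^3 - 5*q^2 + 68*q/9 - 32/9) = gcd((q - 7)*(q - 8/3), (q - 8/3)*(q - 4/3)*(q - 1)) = q - 8/3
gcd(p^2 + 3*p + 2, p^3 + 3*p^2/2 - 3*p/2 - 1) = p + 2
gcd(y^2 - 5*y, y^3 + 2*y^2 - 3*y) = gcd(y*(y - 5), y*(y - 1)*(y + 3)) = y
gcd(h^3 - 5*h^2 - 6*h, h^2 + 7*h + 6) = h + 1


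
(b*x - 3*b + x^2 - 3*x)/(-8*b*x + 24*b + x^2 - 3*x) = (b + x)/(-8*b + x)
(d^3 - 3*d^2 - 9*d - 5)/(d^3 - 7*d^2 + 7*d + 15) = (d + 1)/(d - 3)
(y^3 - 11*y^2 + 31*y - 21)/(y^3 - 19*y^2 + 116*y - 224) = (y^2 - 4*y + 3)/(y^2 - 12*y + 32)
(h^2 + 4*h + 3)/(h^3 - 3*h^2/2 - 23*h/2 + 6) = 2*(h + 1)/(2*h^2 - 9*h + 4)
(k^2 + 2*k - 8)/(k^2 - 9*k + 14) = (k + 4)/(k - 7)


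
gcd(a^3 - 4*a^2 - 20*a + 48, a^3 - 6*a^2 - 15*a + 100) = a + 4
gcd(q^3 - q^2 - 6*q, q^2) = q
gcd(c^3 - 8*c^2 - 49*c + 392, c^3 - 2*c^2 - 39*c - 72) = c - 8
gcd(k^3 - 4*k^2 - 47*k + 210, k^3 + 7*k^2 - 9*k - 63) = k + 7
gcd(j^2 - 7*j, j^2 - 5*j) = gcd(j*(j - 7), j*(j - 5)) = j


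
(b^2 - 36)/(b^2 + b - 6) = (b^2 - 36)/(b^2 + b - 6)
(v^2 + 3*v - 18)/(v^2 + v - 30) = (v - 3)/(v - 5)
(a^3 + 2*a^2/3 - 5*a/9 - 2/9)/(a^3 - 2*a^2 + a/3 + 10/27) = 3*(a + 1)/(3*a - 5)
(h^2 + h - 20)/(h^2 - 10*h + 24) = (h + 5)/(h - 6)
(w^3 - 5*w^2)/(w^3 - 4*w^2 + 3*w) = w*(w - 5)/(w^2 - 4*w + 3)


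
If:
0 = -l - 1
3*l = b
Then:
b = -3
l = -1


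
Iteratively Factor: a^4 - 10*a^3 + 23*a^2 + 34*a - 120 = (a - 4)*(a^3 - 6*a^2 - a + 30) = (a - 4)*(a - 3)*(a^2 - 3*a - 10) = (a - 5)*(a - 4)*(a - 3)*(a + 2)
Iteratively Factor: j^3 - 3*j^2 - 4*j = (j)*(j^2 - 3*j - 4) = j*(j - 4)*(j + 1)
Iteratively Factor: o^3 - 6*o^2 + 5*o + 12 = (o + 1)*(o^2 - 7*o + 12) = (o - 3)*(o + 1)*(o - 4)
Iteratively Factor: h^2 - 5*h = (h - 5)*(h)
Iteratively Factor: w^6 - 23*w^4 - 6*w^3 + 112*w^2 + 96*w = (w + 1)*(w^5 - w^4 - 22*w^3 + 16*w^2 + 96*w) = (w - 3)*(w + 1)*(w^4 + 2*w^3 - 16*w^2 - 32*w) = (w - 4)*(w - 3)*(w + 1)*(w^3 + 6*w^2 + 8*w) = (w - 4)*(w - 3)*(w + 1)*(w + 2)*(w^2 + 4*w) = w*(w - 4)*(w - 3)*(w + 1)*(w + 2)*(w + 4)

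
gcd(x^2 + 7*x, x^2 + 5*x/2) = x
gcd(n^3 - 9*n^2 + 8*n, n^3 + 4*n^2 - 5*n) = n^2 - n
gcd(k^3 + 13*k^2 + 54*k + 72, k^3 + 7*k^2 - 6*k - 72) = k^2 + 10*k + 24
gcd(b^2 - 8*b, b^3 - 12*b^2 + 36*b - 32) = b - 8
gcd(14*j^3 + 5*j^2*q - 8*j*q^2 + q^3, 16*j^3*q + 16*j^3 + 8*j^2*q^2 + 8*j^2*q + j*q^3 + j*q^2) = 1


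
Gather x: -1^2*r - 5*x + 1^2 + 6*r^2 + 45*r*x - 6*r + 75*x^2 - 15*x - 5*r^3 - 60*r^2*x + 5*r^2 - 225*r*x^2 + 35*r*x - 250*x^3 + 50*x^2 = -5*r^3 + 11*r^2 - 7*r - 250*x^3 + x^2*(125 - 225*r) + x*(-60*r^2 + 80*r - 20) + 1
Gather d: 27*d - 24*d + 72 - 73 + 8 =3*d + 7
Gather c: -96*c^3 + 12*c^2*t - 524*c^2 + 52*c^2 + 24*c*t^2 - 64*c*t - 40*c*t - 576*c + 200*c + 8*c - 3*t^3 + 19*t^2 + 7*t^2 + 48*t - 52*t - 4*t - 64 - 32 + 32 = -96*c^3 + c^2*(12*t - 472) + c*(24*t^2 - 104*t - 368) - 3*t^3 + 26*t^2 - 8*t - 64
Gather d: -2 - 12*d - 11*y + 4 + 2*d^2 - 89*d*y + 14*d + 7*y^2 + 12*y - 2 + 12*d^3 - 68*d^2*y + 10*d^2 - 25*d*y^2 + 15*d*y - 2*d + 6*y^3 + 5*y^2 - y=12*d^3 + d^2*(12 - 68*y) + d*(-25*y^2 - 74*y) + 6*y^3 + 12*y^2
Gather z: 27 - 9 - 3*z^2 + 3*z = -3*z^2 + 3*z + 18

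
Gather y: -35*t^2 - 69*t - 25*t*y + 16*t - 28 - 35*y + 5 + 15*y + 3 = -35*t^2 - 53*t + y*(-25*t - 20) - 20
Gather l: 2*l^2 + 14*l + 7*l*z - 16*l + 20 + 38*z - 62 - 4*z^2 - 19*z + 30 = 2*l^2 + l*(7*z - 2) - 4*z^2 + 19*z - 12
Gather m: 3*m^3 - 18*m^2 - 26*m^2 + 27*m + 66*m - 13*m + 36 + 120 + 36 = 3*m^3 - 44*m^2 + 80*m + 192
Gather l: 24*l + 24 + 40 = 24*l + 64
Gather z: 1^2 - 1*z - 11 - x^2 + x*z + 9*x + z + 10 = -x^2 + x*z + 9*x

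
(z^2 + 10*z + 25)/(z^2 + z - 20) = (z + 5)/(z - 4)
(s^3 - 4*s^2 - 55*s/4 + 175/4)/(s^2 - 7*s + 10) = (s^2 + s - 35/4)/(s - 2)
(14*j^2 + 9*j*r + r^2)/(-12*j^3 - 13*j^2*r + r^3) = (14*j^2 + 9*j*r + r^2)/(-12*j^3 - 13*j^2*r + r^3)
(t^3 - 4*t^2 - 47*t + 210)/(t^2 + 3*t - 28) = (t^2 - 11*t + 30)/(t - 4)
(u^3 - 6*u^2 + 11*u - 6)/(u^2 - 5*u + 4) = (u^2 - 5*u + 6)/(u - 4)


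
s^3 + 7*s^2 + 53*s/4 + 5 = (s + 1/2)*(s + 5/2)*(s + 4)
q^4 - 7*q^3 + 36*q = q*(q - 6)*(q - 3)*(q + 2)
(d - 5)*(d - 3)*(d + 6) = d^3 - 2*d^2 - 33*d + 90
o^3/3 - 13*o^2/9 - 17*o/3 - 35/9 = (o/3 + 1/3)*(o - 7)*(o + 5/3)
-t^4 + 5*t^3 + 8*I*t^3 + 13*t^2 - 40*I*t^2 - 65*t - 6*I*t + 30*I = (t - 5)*(t - 6*I)*(I*t + 1)^2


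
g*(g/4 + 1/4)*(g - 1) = g^3/4 - g/4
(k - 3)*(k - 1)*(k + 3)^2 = k^4 + 2*k^3 - 12*k^2 - 18*k + 27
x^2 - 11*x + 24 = (x - 8)*(x - 3)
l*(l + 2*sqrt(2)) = l^2 + 2*sqrt(2)*l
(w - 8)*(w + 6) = w^2 - 2*w - 48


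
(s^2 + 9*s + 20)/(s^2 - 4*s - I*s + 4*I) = (s^2 + 9*s + 20)/(s^2 - 4*s - I*s + 4*I)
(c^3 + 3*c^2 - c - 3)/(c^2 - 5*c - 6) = (c^2 + 2*c - 3)/(c - 6)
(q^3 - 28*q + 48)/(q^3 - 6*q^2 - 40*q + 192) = (q - 2)/(q - 8)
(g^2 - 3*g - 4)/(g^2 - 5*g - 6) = (g - 4)/(g - 6)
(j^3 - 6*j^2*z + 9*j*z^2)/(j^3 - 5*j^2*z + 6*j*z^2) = (-j + 3*z)/(-j + 2*z)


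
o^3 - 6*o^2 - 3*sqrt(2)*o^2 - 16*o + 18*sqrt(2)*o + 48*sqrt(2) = (o - 8)*(o + 2)*(o - 3*sqrt(2))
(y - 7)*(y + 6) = y^2 - y - 42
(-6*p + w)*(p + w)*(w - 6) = -6*p^2*w + 36*p^2 - 5*p*w^2 + 30*p*w + w^3 - 6*w^2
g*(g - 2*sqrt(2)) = g^2 - 2*sqrt(2)*g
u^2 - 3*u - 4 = (u - 4)*(u + 1)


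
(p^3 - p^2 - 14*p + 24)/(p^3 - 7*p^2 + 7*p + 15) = (p^2 + 2*p - 8)/(p^2 - 4*p - 5)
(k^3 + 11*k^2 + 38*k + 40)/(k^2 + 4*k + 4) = (k^2 + 9*k + 20)/(k + 2)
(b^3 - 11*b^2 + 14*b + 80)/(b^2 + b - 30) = (b^2 - 6*b - 16)/(b + 6)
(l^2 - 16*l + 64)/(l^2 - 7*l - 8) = (l - 8)/(l + 1)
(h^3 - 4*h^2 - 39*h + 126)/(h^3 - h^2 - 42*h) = (h - 3)/h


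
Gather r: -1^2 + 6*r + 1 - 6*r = 0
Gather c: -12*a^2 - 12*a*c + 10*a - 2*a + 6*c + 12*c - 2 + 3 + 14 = -12*a^2 + 8*a + c*(18 - 12*a) + 15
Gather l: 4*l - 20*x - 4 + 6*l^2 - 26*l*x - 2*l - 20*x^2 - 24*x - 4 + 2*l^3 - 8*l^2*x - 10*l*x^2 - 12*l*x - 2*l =2*l^3 + l^2*(6 - 8*x) + l*(-10*x^2 - 38*x) - 20*x^2 - 44*x - 8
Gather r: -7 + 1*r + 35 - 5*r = 28 - 4*r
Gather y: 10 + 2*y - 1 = 2*y + 9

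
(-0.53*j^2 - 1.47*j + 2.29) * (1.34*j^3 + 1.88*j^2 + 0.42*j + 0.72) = -0.7102*j^5 - 2.9662*j^4 + 0.0824000000000007*j^3 + 3.3062*j^2 - 0.0966*j + 1.6488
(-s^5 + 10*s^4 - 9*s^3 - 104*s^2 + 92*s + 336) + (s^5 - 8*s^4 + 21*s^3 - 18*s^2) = 2*s^4 + 12*s^3 - 122*s^2 + 92*s + 336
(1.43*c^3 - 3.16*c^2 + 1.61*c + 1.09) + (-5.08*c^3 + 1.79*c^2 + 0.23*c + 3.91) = -3.65*c^3 - 1.37*c^2 + 1.84*c + 5.0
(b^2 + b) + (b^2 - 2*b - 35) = 2*b^2 - b - 35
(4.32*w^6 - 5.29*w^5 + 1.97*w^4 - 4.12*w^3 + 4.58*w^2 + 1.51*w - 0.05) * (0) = 0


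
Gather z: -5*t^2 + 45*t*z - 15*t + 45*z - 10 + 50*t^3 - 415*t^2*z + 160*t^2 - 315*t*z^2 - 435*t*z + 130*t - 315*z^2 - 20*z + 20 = 50*t^3 + 155*t^2 + 115*t + z^2*(-315*t - 315) + z*(-415*t^2 - 390*t + 25) + 10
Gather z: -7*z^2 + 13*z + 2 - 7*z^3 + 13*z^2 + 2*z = -7*z^3 + 6*z^2 + 15*z + 2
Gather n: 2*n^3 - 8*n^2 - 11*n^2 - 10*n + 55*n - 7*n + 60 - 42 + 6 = 2*n^3 - 19*n^2 + 38*n + 24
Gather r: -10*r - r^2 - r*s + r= -r^2 + r*(-s - 9)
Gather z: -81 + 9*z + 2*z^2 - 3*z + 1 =2*z^2 + 6*z - 80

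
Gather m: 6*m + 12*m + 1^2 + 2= 18*m + 3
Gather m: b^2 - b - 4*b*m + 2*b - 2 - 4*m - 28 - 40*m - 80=b^2 + b + m*(-4*b - 44) - 110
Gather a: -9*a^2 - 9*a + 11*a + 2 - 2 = -9*a^2 + 2*a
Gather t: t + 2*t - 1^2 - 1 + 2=3*t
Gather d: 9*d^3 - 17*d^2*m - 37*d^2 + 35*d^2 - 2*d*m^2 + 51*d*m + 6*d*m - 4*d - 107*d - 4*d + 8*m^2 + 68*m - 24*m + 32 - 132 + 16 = 9*d^3 + d^2*(-17*m - 2) + d*(-2*m^2 + 57*m - 115) + 8*m^2 + 44*m - 84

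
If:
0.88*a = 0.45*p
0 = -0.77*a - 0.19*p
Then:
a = 0.00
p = 0.00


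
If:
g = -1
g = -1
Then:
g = -1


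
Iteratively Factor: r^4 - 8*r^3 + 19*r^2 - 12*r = (r)*(r^3 - 8*r^2 + 19*r - 12) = r*(r - 4)*(r^2 - 4*r + 3) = r*(r - 4)*(r - 1)*(r - 3)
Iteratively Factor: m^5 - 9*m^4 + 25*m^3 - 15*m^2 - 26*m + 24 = (m - 4)*(m^4 - 5*m^3 + 5*m^2 + 5*m - 6) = (m - 4)*(m - 1)*(m^3 - 4*m^2 + m + 6) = (m - 4)*(m - 2)*(m - 1)*(m^2 - 2*m - 3) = (m - 4)*(m - 2)*(m - 1)*(m + 1)*(m - 3)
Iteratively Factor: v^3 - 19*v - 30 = (v - 5)*(v^2 + 5*v + 6) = (v - 5)*(v + 2)*(v + 3)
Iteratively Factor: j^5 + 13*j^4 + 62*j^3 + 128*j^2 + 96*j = (j)*(j^4 + 13*j^3 + 62*j^2 + 128*j + 96) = j*(j + 3)*(j^3 + 10*j^2 + 32*j + 32) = j*(j + 3)*(j + 4)*(j^2 + 6*j + 8) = j*(j + 3)*(j + 4)^2*(j + 2)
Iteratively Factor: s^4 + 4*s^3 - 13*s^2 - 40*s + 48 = (s + 4)*(s^3 - 13*s + 12) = (s - 3)*(s + 4)*(s^2 + 3*s - 4) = (s - 3)*(s + 4)^2*(s - 1)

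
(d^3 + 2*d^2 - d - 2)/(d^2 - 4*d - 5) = (d^2 + d - 2)/(d - 5)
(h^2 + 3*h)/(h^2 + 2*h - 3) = h/(h - 1)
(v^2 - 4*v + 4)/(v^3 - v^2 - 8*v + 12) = 1/(v + 3)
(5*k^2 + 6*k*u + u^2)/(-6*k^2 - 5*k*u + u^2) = (5*k + u)/(-6*k + u)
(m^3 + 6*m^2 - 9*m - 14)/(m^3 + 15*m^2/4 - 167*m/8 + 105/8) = 8*(m^2 - m - 2)/(8*m^2 - 26*m + 15)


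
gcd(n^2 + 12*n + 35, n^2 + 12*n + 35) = n^2 + 12*n + 35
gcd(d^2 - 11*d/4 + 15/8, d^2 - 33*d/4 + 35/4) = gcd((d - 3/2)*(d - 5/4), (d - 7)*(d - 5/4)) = d - 5/4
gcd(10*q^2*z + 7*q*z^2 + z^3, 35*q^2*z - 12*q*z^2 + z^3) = z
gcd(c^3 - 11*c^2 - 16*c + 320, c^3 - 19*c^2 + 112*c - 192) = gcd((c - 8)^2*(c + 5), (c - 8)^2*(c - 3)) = c^2 - 16*c + 64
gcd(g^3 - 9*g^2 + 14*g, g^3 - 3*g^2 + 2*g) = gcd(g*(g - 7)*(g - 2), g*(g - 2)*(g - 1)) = g^2 - 2*g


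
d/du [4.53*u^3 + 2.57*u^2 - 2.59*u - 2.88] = 13.59*u^2 + 5.14*u - 2.59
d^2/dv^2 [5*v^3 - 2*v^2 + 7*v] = 30*v - 4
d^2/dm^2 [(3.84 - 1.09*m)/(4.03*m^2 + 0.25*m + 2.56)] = (-(1.09*m - 3.84)*(8.06*m + 0.25)*(16.12*m + 0.5) + (26.3562*m - 30.4054)*(4.03*m^2 + 0.25*m + 2.56))/(4.03*m^2 + 0.25*m + 2.56)^3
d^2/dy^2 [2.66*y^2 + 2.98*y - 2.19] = 5.32000000000000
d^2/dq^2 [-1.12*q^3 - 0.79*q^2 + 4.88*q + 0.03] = -6.72*q - 1.58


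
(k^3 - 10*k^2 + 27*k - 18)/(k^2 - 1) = (k^2 - 9*k + 18)/(k + 1)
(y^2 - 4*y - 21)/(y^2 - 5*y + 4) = (y^2 - 4*y - 21)/(y^2 - 5*y + 4)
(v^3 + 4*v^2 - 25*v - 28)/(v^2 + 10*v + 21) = (v^2 - 3*v - 4)/(v + 3)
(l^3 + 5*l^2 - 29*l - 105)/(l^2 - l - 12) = (l^2 + 2*l - 35)/(l - 4)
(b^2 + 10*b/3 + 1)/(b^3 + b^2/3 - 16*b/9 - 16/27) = 9*(b + 3)/(9*b^2 - 16)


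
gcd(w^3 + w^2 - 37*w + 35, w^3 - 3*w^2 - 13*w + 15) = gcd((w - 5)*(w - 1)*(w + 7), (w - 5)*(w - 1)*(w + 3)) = w^2 - 6*w + 5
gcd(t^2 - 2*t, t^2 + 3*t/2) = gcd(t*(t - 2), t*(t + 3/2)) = t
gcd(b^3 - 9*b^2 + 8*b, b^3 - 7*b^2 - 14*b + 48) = b - 8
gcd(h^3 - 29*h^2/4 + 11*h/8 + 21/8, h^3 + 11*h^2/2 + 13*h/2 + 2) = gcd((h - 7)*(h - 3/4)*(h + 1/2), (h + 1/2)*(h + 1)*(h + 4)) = h + 1/2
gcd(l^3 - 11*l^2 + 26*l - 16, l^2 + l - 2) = l - 1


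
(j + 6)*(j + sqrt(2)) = j^2 + sqrt(2)*j + 6*j + 6*sqrt(2)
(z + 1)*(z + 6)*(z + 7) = z^3 + 14*z^2 + 55*z + 42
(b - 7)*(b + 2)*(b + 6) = b^3 + b^2 - 44*b - 84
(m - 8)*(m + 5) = m^2 - 3*m - 40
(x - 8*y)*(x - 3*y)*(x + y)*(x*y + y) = x^4*y - 10*x^3*y^2 + x^3*y + 13*x^2*y^3 - 10*x^2*y^2 + 24*x*y^4 + 13*x*y^3 + 24*y^4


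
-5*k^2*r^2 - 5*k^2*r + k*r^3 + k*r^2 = r*(-5*k + r)*(k*r + k)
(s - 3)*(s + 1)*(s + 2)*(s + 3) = s^4 + 3*s^3 - 7*s^2 - 27*s - 18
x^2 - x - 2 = (x - 2)*(x + 1)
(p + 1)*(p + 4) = p^2 + 5*p + 4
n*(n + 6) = n^2 + 6*n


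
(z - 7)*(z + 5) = z^2 - 2*z - 35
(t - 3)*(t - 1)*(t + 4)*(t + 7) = t^4 + 7*t^3 - 13*t^2 - 79*t + 84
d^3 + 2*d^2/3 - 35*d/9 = d*(d - 5/3)*(d + 7/3)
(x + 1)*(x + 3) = x^2 + 4*x + 3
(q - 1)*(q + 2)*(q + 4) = q^3 + 5*q^2 + 2*q - 8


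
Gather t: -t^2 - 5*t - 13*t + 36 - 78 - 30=-t^2 - 18*t - 72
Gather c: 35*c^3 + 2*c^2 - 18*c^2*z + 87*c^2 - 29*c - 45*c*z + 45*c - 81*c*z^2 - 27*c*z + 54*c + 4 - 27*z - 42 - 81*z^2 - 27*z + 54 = 35*c^3 + c^2*(89 - 18*z) + c*(-81*z^2 - 72*z + 70) - 81*z^2 - 54*z + 16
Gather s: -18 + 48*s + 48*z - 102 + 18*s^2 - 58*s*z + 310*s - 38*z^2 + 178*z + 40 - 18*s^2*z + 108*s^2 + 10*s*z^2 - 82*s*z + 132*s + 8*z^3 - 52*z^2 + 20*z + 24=s^2*(126 - 18*z) + s*(10*z^2 - 140*z + 490) + 8*z^3 - 90*z^2 + 246*z - 56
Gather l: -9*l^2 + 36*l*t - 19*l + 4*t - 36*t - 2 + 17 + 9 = -9*l^2 + l*(36*t - 19) - 32*t + 24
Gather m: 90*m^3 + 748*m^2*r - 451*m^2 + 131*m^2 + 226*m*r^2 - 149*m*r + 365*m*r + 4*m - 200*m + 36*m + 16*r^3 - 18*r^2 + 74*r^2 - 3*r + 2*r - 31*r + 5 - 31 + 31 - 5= 90*m^3 + m^2*(748*r - 320) + m*(226*r^2 + 216*r - 160) + 16*r^3 + 56*r^2 - 32*r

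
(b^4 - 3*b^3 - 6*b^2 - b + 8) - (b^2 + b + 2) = b^4 - 3*b^3 - 7*b^2 - 2*b + 6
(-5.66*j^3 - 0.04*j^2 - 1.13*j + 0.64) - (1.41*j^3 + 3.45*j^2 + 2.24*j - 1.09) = -7.07*j^3 - 3.49*j^2 - 3.37*j + 1.73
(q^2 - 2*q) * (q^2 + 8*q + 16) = q^4 + 6*q^3 - 32*q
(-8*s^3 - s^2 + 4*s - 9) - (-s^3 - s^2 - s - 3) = -7*s^3 + 5*s - 6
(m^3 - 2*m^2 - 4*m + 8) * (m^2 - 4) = m^5 - 2*m^4 - 8*m^3 + 16*m^2 + 16*m - 32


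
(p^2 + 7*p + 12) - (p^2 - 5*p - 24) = 12*p + 36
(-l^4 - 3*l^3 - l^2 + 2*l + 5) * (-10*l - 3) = 10*l^5 + 33*l^4 + 19*l^3 - 17*l^2 - 56*l - 15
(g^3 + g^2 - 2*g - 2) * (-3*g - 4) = -3*g^4 - 7*g^3 + 2*g^2 + 14*g + 8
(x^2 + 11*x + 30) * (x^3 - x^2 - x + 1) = x^5 + 10*x^4 + 18*x^3 - 40*x^2 - 19*x + 30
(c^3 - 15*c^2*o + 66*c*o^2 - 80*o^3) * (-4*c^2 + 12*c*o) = -4*c^5 + 72*c^4*o - 444*c^3*o^2 + 1112*c^2*o^3 - 960*c*o^4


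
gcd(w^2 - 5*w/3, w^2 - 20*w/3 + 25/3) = w - 5/3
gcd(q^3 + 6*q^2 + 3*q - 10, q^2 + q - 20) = q + 5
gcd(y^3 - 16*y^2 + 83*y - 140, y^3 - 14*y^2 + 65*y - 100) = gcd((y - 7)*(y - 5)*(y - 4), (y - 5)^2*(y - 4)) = y^2 - 9*y + 20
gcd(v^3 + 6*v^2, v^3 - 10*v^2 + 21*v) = v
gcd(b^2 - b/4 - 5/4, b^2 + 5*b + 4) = b + 1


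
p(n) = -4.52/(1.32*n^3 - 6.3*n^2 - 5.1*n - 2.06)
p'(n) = -4.52*(-3.96*n^2 + 12.6*n + 5.1)/(1.32*n^3 - 6.3*n^2 - 5.1*n - 2.06)^2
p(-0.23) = 3.66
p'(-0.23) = -5.89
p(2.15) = 0.16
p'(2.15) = -0.07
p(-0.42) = 4.01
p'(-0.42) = 3.17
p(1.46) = 0.24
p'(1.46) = -0.19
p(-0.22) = 3.60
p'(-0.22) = -6.11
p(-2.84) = 0.07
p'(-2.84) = 0.06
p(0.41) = 0.88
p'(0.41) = -1.66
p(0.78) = 0.49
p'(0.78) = -0.66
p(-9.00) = 0.00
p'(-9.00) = 0.00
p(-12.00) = 0.00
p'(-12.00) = 0.00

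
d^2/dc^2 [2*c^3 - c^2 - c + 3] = 12*c - 2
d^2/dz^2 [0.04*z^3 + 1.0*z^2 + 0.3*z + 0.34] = 0.24*z + 2.0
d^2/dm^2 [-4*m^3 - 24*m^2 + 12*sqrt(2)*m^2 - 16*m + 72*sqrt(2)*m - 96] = -24*m - 48 + 24*sqrt(2)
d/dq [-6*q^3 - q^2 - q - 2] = -18*q^2 - 2*q - 1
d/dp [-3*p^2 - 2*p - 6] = -6*p - 2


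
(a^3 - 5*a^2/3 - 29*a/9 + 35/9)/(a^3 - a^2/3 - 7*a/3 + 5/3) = (a - 7/3)/(a - 1)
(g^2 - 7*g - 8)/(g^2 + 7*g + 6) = (g - 8)/(g + 6)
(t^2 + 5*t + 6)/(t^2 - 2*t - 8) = (t + 3)/(t - 4)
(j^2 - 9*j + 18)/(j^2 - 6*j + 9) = (j - 6)/(j - 3)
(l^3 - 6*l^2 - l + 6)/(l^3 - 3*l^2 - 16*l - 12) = (l - 1)/(l + 2)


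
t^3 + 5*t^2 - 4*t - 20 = (t - 2)*(t + 2)*(t + 5)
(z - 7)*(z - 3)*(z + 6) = z^3 - 4*z^2 - 39*z + 126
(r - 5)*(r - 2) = r^2 - 7*r + 10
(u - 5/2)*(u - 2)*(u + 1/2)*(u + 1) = u^4 - 3*u^3 - 5*u^2/4 + 21*u/4 + 5/2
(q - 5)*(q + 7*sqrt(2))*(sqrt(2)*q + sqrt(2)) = sqrt(2)*q^3 - 4*sqrt(2)*q^2 + 14*q^2 - 56*q - 5*sqrt(2)*q - 70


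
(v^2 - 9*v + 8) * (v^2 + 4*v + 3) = v^4 - 5*v^3 - 25*v^2 + 5*v + 24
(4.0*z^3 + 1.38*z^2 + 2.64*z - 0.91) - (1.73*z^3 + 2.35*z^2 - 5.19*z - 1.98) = 2.27*z^3 - 0.97*z^2 + 7.83*z + 1.07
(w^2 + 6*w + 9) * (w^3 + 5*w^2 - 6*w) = w^5 + 11*w^4 + 33*w^3 + 9*w^2 - 54*w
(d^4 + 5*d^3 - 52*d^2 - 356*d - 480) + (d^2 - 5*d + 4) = d^4 + 5*d^3 - 51*d^2 - 361*d - 476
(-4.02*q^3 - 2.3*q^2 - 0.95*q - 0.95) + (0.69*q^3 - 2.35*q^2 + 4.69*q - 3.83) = -3.33*q^3 - 4.65*q^2 + 3.74*q - 4.78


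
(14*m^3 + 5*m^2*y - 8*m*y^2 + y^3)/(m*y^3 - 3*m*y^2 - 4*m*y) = (-14*m^3 - 5*m^2*y + 8*m*y^2 - y^3)/(m*y*(-y^2 + 3*y + 4))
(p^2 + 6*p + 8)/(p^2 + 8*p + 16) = (p + 2)/(p + 4)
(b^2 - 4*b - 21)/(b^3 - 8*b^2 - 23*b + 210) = (b + 3)/(b^2 - b - 30)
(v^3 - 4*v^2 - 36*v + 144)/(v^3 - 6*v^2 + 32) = (v^2 - 36)/(v^2 - 2*v - 8)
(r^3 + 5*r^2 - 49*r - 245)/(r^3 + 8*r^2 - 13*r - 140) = (r - 7)/(r - 4)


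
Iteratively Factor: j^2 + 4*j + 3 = (j + 1)*(j + 3)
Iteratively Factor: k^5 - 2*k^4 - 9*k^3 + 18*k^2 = (k)*(k^4 - 2*k^3 - 9*k^2 + 18*k) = k*(k + 3)*(k^3 - 5*k^2 + 6*k) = k*(k - 2)*(k + 3)*(k^2 - 3*k) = k*(k - 3)*(k - 2)*(k + 3)*(k)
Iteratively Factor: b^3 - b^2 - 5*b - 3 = (b - 3)*(b^2 + 2*b + 1) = (b - 3)*(b + 1)*(b + 1)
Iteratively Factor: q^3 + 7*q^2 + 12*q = (q + 4)*(q^2 + 3*q) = (q + 3)*(q + 4)*(q)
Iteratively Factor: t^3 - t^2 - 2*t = (t - 2)*(t^2 + t) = t*(t - 2)*(t + 1)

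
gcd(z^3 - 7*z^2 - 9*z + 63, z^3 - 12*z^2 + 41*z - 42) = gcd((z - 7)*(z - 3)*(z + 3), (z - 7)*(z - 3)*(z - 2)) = z^2 - 10*z + 21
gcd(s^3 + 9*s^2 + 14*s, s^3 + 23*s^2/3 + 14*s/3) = s^2 + 7*s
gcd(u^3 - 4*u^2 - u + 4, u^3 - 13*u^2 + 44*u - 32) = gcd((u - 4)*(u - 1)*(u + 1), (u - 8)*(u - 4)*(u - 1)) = u^2 - 5*u + 4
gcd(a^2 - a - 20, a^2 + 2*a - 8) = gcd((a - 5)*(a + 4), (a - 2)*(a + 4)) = a + 4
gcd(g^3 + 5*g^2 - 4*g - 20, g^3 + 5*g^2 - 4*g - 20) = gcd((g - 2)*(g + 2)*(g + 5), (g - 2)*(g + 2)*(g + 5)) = g^3 + 5*g^2 - 4*g - 20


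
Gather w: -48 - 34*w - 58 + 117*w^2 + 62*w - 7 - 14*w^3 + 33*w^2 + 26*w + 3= -14*w^3 + 150*w^2 + 54*w - 110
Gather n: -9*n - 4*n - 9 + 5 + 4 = -13*n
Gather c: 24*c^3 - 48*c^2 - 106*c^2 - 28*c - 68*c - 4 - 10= 24*c^3 - 154*c^2 - 96*c - 14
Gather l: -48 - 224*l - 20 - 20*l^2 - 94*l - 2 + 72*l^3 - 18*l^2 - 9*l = 72*l^3 - 38*l^2 - 327*l - 70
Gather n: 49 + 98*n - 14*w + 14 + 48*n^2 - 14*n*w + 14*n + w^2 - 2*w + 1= 48*n^2 + n*(112 - 14*w) + w^2 - 16*w + 64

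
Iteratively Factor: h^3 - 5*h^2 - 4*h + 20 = (h - 5)*(h^2 - 4) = (h - 5)*(h - 2)*(h + 2)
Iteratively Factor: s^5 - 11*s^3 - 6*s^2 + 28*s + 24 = (s + 2)*(s^4 - 2*s^3 - 7*s^2 + 8*s + 12) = (s + 1)*(s + 2)*(s^3 - 3*s^2 - 4*s + 12) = (s - 3)*(s + 1)*(s + 2)*(s^2 - 4) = (s - 3)*(s - 2)*(s + 1)*(s + 2)*(s + 2)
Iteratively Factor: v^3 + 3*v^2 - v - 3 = (v - 1)*(v^2 + 4*v + 3) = (v - 1)*(v + 1)*(v + 3)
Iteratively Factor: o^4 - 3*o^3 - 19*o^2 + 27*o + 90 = (o + 3)*(o^3 - 6*o^2 - o + 30) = (o - 3)*(o + 3)*(o^2 - 3*o - 10) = (o - 3)*(o + 2)*(o + 3)*(o - 5)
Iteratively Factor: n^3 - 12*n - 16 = (n + 2)*(n^2 - 2*n - 8) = (n + 2)^2*(n - 4)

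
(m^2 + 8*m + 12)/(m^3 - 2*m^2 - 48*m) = (m + 2)/(m*(m - 8))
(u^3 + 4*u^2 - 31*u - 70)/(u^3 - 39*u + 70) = (u + 2)/(u - 2)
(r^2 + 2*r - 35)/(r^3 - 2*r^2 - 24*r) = (-r^2 - 2*r + 35)/(r*(-r^2 + 2*r + 24))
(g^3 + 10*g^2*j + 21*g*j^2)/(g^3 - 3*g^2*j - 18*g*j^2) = (g + 7*j)/(g - 6*j)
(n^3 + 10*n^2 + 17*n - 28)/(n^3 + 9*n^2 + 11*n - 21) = (n + 4)/(n + 3)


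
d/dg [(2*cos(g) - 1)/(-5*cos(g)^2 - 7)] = 2*(-5*cos(g)^2 + 5*cos(g) + 7)*sin(g)/(5*sin(g)^2 - 12)^2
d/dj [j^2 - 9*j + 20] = 2*j - 9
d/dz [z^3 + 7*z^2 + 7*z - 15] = 3*z^2 + 14*z + 7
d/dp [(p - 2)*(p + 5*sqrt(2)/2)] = 2*p - 2 + 5*sqrt(2)/2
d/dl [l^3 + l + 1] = 3*l^2 + 1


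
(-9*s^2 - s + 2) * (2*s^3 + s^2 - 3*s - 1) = -18*s^5 - 11*s^4 + 30*s^3 + 14*s^2 - 5*s - 2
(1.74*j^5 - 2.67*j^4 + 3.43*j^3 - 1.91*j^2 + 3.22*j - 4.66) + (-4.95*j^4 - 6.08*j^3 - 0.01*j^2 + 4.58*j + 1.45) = 1.74*j^5 - 7.62*j^4 - 2.65*j^3 - 1.92*j^2 + 7.8*j - 3.21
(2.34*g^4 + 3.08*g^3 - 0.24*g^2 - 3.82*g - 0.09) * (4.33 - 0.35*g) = -0.819*g^5 + 9.0542*g^4 + 13.4204*g^3 + 0.2978*g^2 - 16.5091*g - 0.3897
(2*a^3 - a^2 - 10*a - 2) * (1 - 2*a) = -4*a^4 + 4*a^3 + 19*a^2 - 6*a - 2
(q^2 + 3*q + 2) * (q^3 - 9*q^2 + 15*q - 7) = q^5 - 6*q^4 - 10*q^3 + 20*q^2 + 9*q - 14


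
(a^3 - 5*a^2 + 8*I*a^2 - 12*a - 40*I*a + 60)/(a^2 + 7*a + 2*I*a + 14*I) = (a^2 + a*(-5 + 6*I) - 30*I)/(a + 7)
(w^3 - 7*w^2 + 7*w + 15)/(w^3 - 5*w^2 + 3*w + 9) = (w - 5)/(w - 3)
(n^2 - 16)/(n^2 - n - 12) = (n + 4)/(n + 3)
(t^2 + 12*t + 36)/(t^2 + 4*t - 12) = (t + 6)/(t - 2)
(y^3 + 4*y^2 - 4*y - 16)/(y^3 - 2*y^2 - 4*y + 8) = (y + 4)/(y - 2)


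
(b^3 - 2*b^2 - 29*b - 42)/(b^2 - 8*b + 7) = (b^2 + 5*b + 6)/(b - 1)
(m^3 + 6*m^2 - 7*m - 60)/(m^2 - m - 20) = (m^2 + 2*m - 15)/(m - 5)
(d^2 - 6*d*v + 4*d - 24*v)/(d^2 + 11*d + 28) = (d - 6*v)/(d + 7)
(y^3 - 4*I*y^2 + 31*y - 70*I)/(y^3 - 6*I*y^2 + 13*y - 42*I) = (y + 5*I)/(y + 3*I)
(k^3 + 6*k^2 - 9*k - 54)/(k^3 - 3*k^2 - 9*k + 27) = (k + 6)/(k - 3)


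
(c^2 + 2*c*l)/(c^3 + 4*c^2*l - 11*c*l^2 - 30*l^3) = c/(c^2 + 2*c*l - 15*l^2)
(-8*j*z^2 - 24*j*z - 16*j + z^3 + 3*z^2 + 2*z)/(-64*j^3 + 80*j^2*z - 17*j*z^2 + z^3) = (z^2 + 3*z + 2)/(8*j^2 - 9*j*z + z^2)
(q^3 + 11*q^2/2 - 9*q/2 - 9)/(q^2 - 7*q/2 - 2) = (-2*q^3 - 11*q^2 + 9*q + 18)/(-2*q^2 + 7*q + 4)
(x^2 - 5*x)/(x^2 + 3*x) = (x - 5)/(x + 3)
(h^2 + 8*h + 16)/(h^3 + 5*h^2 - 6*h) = (h^2 + 8*h + 16)/(h*(h^2 + 5*h - 6))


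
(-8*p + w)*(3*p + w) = -24*p^2 - 5*p*w + w^2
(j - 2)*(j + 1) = j^2 - j - 2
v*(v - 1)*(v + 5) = v^3 + 4*v^2 - 5*v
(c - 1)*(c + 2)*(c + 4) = c^3 + 5*c^2 + 2*c - 8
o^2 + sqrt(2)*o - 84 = (o - 6*sqrt(2))*(o + 7*sqrt(2))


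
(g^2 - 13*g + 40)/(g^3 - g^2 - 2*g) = (-g^2 + 13*g - 40)/(g*(-g^2 + g + 2))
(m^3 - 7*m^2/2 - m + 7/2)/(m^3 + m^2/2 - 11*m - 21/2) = (m - 1)/(m + 3)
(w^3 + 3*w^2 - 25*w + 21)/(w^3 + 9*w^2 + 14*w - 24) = (w^2 + 4*w - 21)/(w^2 + 10*w + 24)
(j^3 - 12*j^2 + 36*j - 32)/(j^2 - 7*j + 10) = (j^2 - 10*j + 16)/(j - 5)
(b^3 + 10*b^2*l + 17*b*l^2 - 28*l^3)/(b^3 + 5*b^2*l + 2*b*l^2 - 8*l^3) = (b + 7*l)/(b + 2*l)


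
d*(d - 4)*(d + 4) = d^3 - 16*d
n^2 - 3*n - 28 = (n - 7)*(n + 4)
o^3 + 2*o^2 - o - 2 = (o - 1)*(o + 1)*(o + 2)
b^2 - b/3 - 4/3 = (b - 4/3)*(b + 1)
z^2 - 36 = (z - 6)*(z + 6)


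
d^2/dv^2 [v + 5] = 0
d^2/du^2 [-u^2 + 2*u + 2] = -2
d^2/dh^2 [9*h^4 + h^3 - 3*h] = 6*h*(18*h + 1)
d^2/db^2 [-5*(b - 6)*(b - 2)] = -10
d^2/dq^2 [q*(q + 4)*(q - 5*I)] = 6*q + 8 - 10*I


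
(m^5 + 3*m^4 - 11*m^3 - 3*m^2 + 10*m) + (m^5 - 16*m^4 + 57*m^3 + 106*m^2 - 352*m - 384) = 2*m^5 - 13*m^4 + 46*m^3 + 103*m^2 - 342*m - 384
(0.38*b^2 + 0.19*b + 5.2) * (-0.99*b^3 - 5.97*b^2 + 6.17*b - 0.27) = -0.3762*b^5 - 2.4567*b^4 - 3.9377*b^3 - 29.9743*b^2 + 32.0327*b - 1.404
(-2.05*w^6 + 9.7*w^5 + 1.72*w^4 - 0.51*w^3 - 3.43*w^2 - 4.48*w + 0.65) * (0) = 0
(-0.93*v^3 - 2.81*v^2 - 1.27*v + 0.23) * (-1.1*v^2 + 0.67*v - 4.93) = 1.023*v^5 + 2.4679*v^4 + 4.0992*v^3 + 12.7494*v^2 + 6.4152*v - 1.1339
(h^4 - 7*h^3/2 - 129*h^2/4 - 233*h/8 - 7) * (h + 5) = h^5 + 3*h^4/2 - 199*h^3/4 - 1523*h^2/8 - 1221*h/8 - 35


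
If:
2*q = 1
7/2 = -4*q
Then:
No Solution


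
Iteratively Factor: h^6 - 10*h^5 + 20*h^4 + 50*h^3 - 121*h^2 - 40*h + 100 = (h + 2)*(h^5 - 12*h^4 + 44*h^3 - 38*h^2 - 45*h + 50) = (h - 1)*(h + 2)*(h^4 - 11*h^3 + 33*h^2 - 5*h - 50) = (h - 2)*(h - 1)*(h + 2)*(h^3 - 9*h^2 + 15*h + 25) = (h - 5)*(h - 2)*(h - 1)*(h + 2)*(h^2 - 4*h - 5) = (h - 5)^2*(h - 2)*(h - 1)*(h + 2)*(h + 1)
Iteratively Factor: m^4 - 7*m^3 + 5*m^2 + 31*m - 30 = (m + 2)*(m^3 - 9*m^2 + 23*m - 15) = (m - 3)*(m + 2)*(m^2 - 6*m + 5) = (m - 5)*(m - 3)*(m + 2)*(m - 1)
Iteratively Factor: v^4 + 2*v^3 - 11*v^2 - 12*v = (v + 4)*(v^3 - 2*v^2 - 3*v) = (v + 1)*(v + 4)*(v^2 - 3*v) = (v - 3)*(v + 1)*(v + 4)*(v)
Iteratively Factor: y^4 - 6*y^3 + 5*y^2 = (y - 5)*(y^3 - y^2) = y*(y - 5)*(y^2 - y) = y*(y - 5)*(y - 1)*(y)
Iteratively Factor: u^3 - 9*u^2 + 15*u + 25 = (u - 5)*(u^2 - 4*u - 5) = (u - 5)*(u + 1)*(u - 5)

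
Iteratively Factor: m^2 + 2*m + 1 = (m + 1)*(m + 1)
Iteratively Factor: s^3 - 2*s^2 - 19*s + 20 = (s - 5)*(s^2 + 3*s - 4) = (s - 5)*(s + 4)*(s - 1)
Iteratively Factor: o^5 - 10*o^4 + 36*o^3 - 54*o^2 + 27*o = (o - 3)*(o^4 - 7*o^3 + 15*o^2 - 9*o) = (o - 3)^2*(o^3 - 4*o^2 + 3*o) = (o - 3)^3*(o^2 - o) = (o - 3)^3*(o - 1)*(o)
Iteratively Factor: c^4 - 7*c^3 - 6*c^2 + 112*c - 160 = (c - 4)*(c^3 - 3*c^2 - 18*c + 40) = (c - 4)*(c + 4)*(c^2 - 7*c + 10) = (c - 5)*(c - 4)*(c + 4)*(c - 2)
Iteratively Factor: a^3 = (a)*(a^2) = a^2*(a)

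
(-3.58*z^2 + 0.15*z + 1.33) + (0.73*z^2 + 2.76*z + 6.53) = -2.85*z^2 + 2.91*z + 7.86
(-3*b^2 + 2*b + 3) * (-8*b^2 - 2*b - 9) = 24*b^4 - 10*b^3 - b^2 - 24*b - 27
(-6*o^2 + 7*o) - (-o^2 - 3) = -5*o^2 + 7*o + 3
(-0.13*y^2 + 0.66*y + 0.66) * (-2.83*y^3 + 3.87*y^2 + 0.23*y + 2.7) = 0.3679*y^5 - 2.3709*y^4 + 0.6565*y^3 + 2.355*y^2 + 1.9338*y + 1.782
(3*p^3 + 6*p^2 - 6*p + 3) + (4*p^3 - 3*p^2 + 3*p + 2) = 7*p^3 + 3*p^2 - 3*p + 5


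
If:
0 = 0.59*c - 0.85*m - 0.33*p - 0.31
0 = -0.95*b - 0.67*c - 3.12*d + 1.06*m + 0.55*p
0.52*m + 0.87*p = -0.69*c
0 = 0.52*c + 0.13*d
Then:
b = 1.97615936179865 - 8.24977051382514*p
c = 0.180454494570693 - 0.63573267659241*p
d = 2.54293070636964*p - 0.721817978282772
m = -0.829508563752379*p - 0.239449233180343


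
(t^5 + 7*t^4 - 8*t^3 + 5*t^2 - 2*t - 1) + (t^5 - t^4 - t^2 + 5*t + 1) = 2*t^5 + 6*t^4 - 8*t^3 + 4*t^2 + 3*t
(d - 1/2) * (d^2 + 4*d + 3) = d^3 + 7*d^2/2 + d - 3/2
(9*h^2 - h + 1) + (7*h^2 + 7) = 16*h^2 - h + 8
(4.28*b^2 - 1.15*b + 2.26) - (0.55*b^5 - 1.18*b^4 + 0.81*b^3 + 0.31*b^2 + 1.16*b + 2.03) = -0.55*b^5 + 1.18*b^4 - 0.81*b^3 + 3.97*b^2 - 2.31*b + 0.23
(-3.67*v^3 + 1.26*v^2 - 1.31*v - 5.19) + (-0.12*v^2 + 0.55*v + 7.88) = -3.67*v^3 + 1.14*v^2 - 0.76*v + 2.69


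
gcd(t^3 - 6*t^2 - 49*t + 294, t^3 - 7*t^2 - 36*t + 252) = t^2 - 13*t + 42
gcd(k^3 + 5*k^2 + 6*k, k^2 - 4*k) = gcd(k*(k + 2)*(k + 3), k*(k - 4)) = k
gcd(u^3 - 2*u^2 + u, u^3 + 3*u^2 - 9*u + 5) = u^2 - 2*u + 1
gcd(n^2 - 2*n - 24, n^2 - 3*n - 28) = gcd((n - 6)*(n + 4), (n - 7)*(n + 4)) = n + 4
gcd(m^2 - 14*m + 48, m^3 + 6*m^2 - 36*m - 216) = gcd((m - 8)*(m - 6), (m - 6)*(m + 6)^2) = m - 6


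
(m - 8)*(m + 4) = m^2 - 4*m - 32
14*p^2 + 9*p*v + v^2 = (2*p + v)*(7*p + v)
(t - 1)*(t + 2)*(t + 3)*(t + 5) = t^4 + 9*t^3 + 21*t^2 - t - 30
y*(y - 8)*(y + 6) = y^3 - 2*y^2 - 48*y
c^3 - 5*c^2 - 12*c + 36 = (c - 6)*(c - 2)*(c + 3)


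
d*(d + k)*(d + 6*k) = d^3 + 7*d^2*k + 6*d*k^2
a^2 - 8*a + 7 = (a - 7)*(a - 1)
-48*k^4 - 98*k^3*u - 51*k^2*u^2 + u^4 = (-8*k + u)*(k + u)^2*(6*k + u)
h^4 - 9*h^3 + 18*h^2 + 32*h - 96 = (h - 4)^2*(h - 3)*(h + 2)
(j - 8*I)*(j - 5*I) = j^2 - 13*I*j - 40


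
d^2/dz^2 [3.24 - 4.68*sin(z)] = 4.68*sin(z)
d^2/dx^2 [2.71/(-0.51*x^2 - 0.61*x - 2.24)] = (1.409742*x^2 + 1.686162*x - 2.71*(1.02*x + 0.61)*(2.04*x + 1.22) + 6.191808)/(0.51*x^2 + 0.61*x + 2.24)^3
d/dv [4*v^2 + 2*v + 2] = 8*v + 2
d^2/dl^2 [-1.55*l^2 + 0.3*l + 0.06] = -3.10000000000000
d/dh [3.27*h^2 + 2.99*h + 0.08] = 6.54*h + 2.99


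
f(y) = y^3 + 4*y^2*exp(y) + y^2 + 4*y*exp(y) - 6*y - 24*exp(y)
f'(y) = 4*y^2*exp(y) + 3*y^2 + 12*y*exp(y) + 2*y - 20*exp(y) - 6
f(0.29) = -31.71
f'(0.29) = -26.80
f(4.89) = 12237.99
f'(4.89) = 17934.96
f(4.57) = 7601.93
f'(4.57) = 11494.65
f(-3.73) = -15.20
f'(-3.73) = 28.06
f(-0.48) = -12.47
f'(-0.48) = -21.64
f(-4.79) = -57.81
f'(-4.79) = 53.37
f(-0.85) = -5.27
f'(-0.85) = -17.21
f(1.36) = -47.28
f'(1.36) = 16.76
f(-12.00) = -1512.00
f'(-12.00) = 402.00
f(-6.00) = -143.76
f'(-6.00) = 90.13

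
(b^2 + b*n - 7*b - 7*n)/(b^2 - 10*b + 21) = (b + n)/(b - 3)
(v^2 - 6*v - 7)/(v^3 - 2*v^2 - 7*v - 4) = (v - 7)/(v^2 - 3*v - 4)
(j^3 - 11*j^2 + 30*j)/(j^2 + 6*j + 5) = j*(j^2 - 11*j + 30)/(j^2 + 6*j + 5)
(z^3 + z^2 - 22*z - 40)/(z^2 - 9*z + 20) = (z^2 + 6*z + 8)/(z - 4)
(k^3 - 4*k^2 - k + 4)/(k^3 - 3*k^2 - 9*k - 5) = (k^2 - 5*k + 4)/(k^2 - 4*k - 5)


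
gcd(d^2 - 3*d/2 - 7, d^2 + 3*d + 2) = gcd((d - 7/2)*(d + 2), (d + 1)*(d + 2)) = d + 2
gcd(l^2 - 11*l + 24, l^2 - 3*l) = l - 3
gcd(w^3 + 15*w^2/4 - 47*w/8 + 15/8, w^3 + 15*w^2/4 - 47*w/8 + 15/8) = w^3 + 15*w^2/4 - 47*w/8 + 15/8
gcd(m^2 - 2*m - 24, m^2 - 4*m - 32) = m + 4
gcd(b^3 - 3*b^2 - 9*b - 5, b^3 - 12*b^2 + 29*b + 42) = b + 1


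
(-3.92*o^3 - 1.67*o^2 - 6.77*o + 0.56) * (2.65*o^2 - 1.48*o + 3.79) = -10.388*o^5 + 1.3761*o^4 - 30.3257*o^3 + 5.1743*o^2 - 26.4871*o + 2.1224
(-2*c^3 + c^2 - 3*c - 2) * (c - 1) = -2*c^4 + 3*c^3 - 4*c^2 + c + 2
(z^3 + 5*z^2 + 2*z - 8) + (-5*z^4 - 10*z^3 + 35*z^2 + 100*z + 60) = -5*z^4 - 9*z^3 + 40*z^2 + 102*z + 52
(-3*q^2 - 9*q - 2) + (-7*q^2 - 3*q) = -10*q^2 - 12*q - 2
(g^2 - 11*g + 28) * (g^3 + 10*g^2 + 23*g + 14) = g^5 - g^4 - 59*g^3 + 41*g^2 + 490*g + 392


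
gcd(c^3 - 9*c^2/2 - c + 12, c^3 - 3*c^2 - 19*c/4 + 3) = c^2 - 5*c/2 - 6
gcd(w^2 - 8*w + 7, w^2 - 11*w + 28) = w - 7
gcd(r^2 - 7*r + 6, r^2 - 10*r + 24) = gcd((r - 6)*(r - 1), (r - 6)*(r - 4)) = r - 6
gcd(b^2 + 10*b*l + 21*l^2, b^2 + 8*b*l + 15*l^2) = b + 3*l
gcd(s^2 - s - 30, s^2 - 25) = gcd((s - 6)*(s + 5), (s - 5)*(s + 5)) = s + 5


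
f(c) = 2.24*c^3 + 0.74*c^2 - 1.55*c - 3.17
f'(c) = 6.72*c^2 + 1.48*c - 1.55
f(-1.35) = -5.24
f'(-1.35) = 8.70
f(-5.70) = -385.12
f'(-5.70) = 208.35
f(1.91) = 12.18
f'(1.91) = 25.79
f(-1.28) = -4.67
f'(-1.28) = 7.57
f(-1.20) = -4.12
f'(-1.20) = 6.35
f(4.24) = 174.31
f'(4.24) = 125.53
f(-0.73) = -2.52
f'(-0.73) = 0.95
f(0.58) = -3.38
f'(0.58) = 1.57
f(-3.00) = -52.34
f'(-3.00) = 54.49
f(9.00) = 1675.78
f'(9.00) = 556.09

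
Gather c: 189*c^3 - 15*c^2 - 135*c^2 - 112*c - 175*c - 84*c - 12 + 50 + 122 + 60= 189*c^3 - 150*c^2 - 371*c + 220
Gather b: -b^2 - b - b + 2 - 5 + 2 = -b^2 - 2*b - 1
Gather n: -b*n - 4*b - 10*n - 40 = -4*b + n*(-b - 10) - 40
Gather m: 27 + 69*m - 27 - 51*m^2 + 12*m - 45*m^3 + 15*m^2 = -45*m^3 - 36*m^2 + 81*m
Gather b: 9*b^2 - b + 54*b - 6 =9*b^2 + 53*b - 6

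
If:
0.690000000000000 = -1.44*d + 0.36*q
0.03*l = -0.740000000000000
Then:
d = 0.25*q - 0.479166666666667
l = -24.67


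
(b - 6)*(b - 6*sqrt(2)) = b^2 - 6*sqrt(2)*b - 6*b + 36*sqrt(2)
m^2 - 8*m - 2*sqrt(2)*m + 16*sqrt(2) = (m - 8)*(m - 2*sqrt(2))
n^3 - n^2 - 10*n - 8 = (n - 4)*(n + 1)*(n + 2)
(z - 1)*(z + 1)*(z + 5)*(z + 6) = z^4 + 11*z^3 + 29*z^2 - 11*z - 30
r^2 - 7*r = r*(r - 7)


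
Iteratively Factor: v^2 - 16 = (v - 4)*(v + 4)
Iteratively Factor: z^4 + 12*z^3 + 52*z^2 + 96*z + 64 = (z + 4)*(z^3 + 8*z^2 + 20*z + 16) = (z + 2)*(z + 4)*(z^2 + 6*z + 8) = (z + 2)^2*(z + 4)*(z + 4)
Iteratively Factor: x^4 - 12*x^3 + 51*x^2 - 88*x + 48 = (x - 4)*(x^3 - 8*x^2 + 19*x - 12) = (x - 4)^2*(x^2 - 4*x + 3) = (x - 4)^2*(x - 1)*(x - 3)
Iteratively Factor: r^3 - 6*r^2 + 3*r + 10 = (r + 1)*(r^2 - 7*r + 10) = (r - 2)*(r + 1)*(r - 5)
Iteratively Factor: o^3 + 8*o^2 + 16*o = (o + 4)*(o^2 + 4*o) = (o + 4)^2*(o)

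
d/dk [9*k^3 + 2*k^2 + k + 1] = 27*k^2 + 4*k + 1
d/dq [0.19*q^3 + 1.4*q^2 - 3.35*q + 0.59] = 0.57*q^2 + 2.8*q - 3.35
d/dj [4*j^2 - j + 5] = 8*j - 1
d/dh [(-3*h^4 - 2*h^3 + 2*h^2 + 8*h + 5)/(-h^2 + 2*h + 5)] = 2*(3*h^5 - 8*h^4 - 34*h^3 - 9*h^2 + 15*h + 15)/(h^4 - 4*h^3 - 6*h^2 + 20*h + 25)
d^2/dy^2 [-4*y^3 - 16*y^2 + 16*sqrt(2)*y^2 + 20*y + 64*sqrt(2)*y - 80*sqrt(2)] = -24*y - 32 + 32*sqrt(2)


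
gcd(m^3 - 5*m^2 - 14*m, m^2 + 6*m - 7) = 1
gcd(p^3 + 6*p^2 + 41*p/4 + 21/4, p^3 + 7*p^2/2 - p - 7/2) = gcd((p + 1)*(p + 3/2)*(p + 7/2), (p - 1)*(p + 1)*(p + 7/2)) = p^2 + 9*p/2 + 7/2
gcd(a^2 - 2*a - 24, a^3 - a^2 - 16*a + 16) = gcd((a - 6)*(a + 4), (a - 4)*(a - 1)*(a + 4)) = a + 4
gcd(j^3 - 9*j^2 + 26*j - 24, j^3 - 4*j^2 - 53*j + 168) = j - 3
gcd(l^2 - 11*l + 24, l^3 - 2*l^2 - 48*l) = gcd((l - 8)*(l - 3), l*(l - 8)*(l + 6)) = l - 8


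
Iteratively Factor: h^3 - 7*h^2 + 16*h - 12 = (h - 3)*(h^2 - 4*h + 4) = (h - 3)*(h - 2)*(h - 2)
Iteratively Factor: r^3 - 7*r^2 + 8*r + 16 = (r + 1)*(r^2 - 8*r + 16) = (r - 4)*(r + 1)*(r - 4)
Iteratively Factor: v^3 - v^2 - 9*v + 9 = (v + 3)*(v^2 - 4*v + 3) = (v - 1)*(v + 3)*(v - 3)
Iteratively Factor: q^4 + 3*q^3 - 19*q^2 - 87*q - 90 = (q - 5)*(q^3 + 8*q^2 + 21*q + 18) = (q - 5)*(q + 2)*(q^2 + 6*q + 9) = (q - 5)*(q + 2)*(q + 3)*(q + 3)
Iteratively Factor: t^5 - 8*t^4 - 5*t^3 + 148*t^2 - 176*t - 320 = (t + 4)*(t^4 - 12*t^3 + 43*t^2 - 24*t - 80) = (t + 1)*(t + 4)*(t^3 - 13*t^2 + 56*t - 80) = (t - 4)*(t + 1)*(t + 4)*(t^2 - 9*t + 20) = (t - 5)*(t - 4)*(t + 1)*(t + 4)*(t - 4)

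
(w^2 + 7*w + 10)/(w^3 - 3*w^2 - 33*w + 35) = (w + 2)/(w^2 - 8*w + 7)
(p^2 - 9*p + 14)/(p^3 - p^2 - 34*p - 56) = (p - 2)/(p^2 + 6*p + 8)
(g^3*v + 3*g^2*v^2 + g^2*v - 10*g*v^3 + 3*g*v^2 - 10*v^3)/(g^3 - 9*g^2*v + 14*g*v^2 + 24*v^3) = v*(g^3 + 3*g^2*v + g^2 - 10*g*v^2 + 3*g*v - 10*v^2)/(g^3 - 9*g^2*v + 14*g*v^2 + 24*v^3)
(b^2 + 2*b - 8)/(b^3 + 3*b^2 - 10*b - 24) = (b - 2)/(b^2 - b - 6)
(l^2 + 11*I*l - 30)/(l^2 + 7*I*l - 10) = (l + 6*I)/(l + 2*I)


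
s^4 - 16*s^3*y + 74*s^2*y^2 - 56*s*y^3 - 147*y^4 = (s - 7*y)^2*(s - 3*y)*(s + y)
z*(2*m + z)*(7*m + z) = 14*m^2*z + 9*m*z^2 + z^3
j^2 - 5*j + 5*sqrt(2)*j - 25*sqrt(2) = (j - 5)*(j + 5*sqrt(2))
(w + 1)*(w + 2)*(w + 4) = w^3 + 7*w^2 + 14*w + 8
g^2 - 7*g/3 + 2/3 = (g - 2)*(g - 1/3)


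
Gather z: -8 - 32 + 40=0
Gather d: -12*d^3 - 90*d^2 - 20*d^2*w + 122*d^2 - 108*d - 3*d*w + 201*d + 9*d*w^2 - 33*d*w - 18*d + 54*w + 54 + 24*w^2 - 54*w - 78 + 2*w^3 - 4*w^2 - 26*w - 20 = -12*d^3 + d^2*(32 - 20*w) + d*(9*w^2 - 36*w + 75) + 2*w^3 + 20*w^2 - 26*w - 44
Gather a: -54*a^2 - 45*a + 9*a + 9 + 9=-54*a^2 - 36*a + 18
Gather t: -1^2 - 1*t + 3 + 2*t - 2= t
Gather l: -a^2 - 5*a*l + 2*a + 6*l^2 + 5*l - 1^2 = -a^2 + 2*a + 6*l^2 + l*(5 - 5*a) - 1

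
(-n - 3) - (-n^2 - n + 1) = n^2 - 4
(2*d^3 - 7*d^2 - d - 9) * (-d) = -2*d^4 + 7*d^3 + d^2 + 9*d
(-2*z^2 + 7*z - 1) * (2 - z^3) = 2*z^5 - 7*z^4 + z^3 - 4*z^2 + 14*z - 2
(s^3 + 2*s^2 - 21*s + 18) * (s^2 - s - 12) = s^5 + s^4 - 35*s^3 + 15*s^2 + 234*s - 216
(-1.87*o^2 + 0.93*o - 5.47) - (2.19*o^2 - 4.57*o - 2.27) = -4.06*o^2 + 5.5*o - 3.2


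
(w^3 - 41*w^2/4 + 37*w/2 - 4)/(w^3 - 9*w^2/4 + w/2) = (w - 8)/w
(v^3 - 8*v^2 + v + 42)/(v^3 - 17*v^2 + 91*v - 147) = (v + 2)/(v - 7)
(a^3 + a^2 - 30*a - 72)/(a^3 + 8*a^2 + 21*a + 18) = (a^2 - 2*a - 24)/(a^2 + 5*a + 6)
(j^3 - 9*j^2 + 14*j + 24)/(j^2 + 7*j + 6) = (j^2 - 10*j + 24)/(j + 6)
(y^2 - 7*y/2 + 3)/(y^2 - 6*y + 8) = (y - 3/2)/(y - 4)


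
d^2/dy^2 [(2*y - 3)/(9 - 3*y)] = -2/(y - 3)^3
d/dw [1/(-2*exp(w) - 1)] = 2*exp(w)/(2*exp(w) + 1)^2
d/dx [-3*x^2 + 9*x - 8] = 9 - 6*x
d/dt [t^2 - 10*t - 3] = 2*t - 10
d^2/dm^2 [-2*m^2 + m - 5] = -4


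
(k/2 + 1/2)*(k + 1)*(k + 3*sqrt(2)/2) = k^3/2 + k^2 + 3*sqrt(2)*k^2/4 + k/2 + 3*sqrt(2)*k/2 + 3*sqrt(2)/4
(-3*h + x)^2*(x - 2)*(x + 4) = 9*h^2*x^2 + 18*h^2*x - 72*h^2 - 6*h*x^3 - 12*h*x^2 + 48*h*x + x^4 + 2*x^3 - 8*x^2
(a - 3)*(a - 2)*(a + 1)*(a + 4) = a^4 - 15*a^2 + 10*a + 24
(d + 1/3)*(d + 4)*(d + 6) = d^3 + 31*d^2/3 + 82*d/3 + 8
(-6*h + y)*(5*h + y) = -30*h^2 - h*y + y^2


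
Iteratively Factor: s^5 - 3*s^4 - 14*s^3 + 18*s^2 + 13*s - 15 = (s - 1)*(s^4 - 2*s^3 - 16*s^2 + 2*s + 15) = (s - 1)*(s + 3)*(s^3 - 5*s^2 - s + 5) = (s - 5)*(s - 1)*(s + 3)*(s^2 - 1) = (s - 5)*(s - 1)^2*(s + 3)*(s + 1)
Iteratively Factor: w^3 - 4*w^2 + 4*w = (w)*(w^2 - 4*w + 4) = w*(w - 2)*(w - 2)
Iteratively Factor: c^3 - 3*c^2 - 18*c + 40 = (c - 2)*(c^2 - c - 20) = (c - 5)*(c - 2)*(c + 4)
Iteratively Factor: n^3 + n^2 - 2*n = (n + 2)*(n^2 - n) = (n - 1)*(n + 2)*(n)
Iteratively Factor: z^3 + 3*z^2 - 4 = (z + 2)*(z^2 + z - 2) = (z + 2)^2*(z - 1)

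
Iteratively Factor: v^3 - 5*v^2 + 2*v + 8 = (v - 2)*(v^2 - 3*v - 4) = (v - 4)*(v - 2)*(v + 1)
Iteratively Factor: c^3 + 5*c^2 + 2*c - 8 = (c + 4)*(c^2 + c - 2) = (c - 1)*(c + 4)*(c + 2)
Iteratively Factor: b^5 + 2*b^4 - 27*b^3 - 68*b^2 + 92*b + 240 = (b + 3)*(b^4 - b^3 - 24*b^2 + 4*b + 80) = (b + 3)*(b + 4)*(b^3 - 5*b^2 - 4*b + 20) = (b + 2)*(b + 3)*(b + 4)*(b^2 - 7*b + 10) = (b - 5)*(b + 2)*(b + 3)*(b + 4)*(b - 2)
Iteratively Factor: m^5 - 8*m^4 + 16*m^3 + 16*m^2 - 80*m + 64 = (m - 2)*(m^4 - 6*m^3 + 4*m^2 + 24*m - 32) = (m - 2)^2*(m^3 - 4*m^2 - 4*m + 16) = (m - 2)^2*(m + 2)*(m^2 - 6*m + 8) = (m - 2)^3*(m + 2)*(m - 4)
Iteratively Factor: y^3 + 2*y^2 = (y)*(y^2 + 2*y) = y*(y + 2)*(y)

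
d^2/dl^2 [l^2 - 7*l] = 2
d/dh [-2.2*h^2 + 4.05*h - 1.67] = 4.05 - 4.4*h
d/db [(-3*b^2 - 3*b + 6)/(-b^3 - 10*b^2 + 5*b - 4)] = 3*(-b^4 - 2*b^3 - 9*b^2 + 48*b - 6)/(b^6 + 20*b^5 + 90*b^4 - 92*b^3 + 105*b^2 - 40*b + 16)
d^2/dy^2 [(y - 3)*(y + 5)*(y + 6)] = 6*y + 16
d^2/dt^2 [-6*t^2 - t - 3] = -12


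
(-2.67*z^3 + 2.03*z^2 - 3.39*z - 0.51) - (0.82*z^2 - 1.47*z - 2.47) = -2.67*z^3 + 1.21*z^2 - 1.92*z + 1.96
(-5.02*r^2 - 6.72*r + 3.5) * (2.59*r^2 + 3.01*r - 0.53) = -13.0018*r^4 - 32.515*r^3 - 8.5016*r^2 + 14.0966*r - 1.855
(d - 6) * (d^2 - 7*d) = d^3 - 13*d^2 + 42*d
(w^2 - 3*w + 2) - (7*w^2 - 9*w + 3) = -6*w^2 + 6*w - 1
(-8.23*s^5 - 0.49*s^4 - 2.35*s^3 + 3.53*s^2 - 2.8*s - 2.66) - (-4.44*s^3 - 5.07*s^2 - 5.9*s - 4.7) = -8.23*s^5 - 0.49*s^4 + 2.09*s^3 + 8.6*s^2 + 3.1*s + 2.04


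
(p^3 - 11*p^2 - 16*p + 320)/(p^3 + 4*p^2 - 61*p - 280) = (p - 8)/(p + 7)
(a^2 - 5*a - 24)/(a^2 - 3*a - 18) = (a - 8)/(a - 6)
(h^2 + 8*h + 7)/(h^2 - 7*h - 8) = (h + 7)/(h - 8)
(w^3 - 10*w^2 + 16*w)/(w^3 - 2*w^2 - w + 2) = w*(w - 8)/(w^2 - 1)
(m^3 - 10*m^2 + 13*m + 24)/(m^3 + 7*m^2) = (m^3 - 10*m^2 + 13*m + 24)/(m^2*(m + 7))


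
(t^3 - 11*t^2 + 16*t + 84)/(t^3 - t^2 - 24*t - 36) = (t - 7)/(t + 3)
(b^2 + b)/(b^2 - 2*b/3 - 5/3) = 3*b/(3*b - 5)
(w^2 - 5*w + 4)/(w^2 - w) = (w - 4)/w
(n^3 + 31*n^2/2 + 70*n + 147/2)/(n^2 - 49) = (2*n^2 + 17*n + 21)/(2*(n - 7))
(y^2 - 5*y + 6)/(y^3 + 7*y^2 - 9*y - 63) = (y - 2)/(y^2 + 10*y + 21)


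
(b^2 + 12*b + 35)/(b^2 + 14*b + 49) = (b + 5)/(b + 7)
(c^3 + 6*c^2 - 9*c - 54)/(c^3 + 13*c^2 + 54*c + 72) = (c - 3)/(c + 4)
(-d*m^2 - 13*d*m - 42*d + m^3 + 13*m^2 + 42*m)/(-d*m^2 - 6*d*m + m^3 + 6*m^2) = (m + 7)/m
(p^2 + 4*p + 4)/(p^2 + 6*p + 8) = (p + 2)/(p + 4)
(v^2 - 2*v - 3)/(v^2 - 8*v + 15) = (v + 1)/(v - 5)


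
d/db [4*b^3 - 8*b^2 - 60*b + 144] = 12*b^2 - 16*b - 60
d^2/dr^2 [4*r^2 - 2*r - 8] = 8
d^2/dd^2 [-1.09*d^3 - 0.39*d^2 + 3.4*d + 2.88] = -6.54*d - 0.78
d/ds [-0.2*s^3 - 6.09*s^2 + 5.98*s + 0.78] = -0.6*s^2 - 12.18*s + 5.98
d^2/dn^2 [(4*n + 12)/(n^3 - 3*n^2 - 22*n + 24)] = 8*((n + 3)*(-3*n^2 + 6*n + 22)^2 + (-3*n^2 + 6*n - 3*(n - 1)*(n + 3) + 22)*(n^3 - 3*n^2 - 22*n + 24))/(n^3 - 3*n^2 - 22*n + 24)^3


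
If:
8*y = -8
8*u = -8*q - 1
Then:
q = -u - 1/8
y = -1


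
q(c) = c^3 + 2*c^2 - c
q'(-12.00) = 383.00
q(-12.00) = -1428.00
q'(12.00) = 479.00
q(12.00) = 2004.00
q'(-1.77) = 1.32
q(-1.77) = 2.49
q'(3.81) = 57.79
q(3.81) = 80.53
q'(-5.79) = 76.41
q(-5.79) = -121.27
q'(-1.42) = -0.63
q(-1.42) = 2.59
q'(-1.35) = -0.93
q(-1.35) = 2.53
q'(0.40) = 1.08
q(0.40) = -0.02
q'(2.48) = 27.37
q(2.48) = 25.07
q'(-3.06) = 14.85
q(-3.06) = -6.87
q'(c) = 3*c^2 + 4*c - 1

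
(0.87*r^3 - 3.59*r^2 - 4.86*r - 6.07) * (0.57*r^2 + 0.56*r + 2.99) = 0.4959*r^5 - 1.5591*r^4 - 2.1793*r^3 - 16.9156*r^2 - 17.9306*r - 18.1493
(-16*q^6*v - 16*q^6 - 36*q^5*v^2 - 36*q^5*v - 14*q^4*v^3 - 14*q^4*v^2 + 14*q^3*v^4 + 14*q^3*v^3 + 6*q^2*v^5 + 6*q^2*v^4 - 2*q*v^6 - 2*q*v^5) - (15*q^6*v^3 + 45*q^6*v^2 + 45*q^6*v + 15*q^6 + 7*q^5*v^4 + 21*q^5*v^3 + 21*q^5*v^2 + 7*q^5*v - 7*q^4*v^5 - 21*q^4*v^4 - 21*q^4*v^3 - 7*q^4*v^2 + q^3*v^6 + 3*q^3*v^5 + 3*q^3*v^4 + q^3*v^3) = -15*q^6*v^3 - 45*q^6*v^2 - 61*q^6*v - 31*q^6 - 7*q^5*v^4 - 21*q^5*v^3 - 57*q^5*v^2 - 43*q^5*v + 7*q^4*v^5 + 21*q^4*v^4 + 7*q^4*v^3 - 7*q^4*v^2 - q^3*v^6 - 3*q^3*v^5 + 11*q^3*v^4 + 13*q^3*v^3 + 6*q^2*v^5 + 6*q^2*v^4 - 2*q*v^6 - 2*q*v^5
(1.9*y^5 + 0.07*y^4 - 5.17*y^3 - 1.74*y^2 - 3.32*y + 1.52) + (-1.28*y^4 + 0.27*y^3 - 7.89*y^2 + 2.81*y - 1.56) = 1.9*y^5 - 1.21*y^4 - 4.9*y^3 - 9.63*y^2 - 0.51*y - 0.04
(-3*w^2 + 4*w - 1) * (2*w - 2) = -6*w^3 + 14*w^2 - 10*w + 2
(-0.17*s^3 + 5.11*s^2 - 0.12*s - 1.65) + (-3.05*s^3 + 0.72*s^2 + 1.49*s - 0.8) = -3.22*s^3 + 5.83*s^2 + 1.37*s - 2.45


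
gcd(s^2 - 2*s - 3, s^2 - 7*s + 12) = s - 3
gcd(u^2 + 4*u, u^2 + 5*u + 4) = u + 4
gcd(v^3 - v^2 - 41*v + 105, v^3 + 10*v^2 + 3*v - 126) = v^2 + 4*v - 21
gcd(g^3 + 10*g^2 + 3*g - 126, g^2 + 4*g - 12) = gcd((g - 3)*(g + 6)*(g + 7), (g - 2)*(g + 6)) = g + 6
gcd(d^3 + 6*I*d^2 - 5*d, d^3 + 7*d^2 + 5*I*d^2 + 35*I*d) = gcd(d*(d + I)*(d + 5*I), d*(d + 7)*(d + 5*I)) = d^2 + 5*I*d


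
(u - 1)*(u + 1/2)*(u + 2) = u^3 + 3*u^2/2 - 3*u/2 - 1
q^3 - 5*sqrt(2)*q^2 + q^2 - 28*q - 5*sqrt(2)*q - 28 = (q + 1)*(q - 7*sqrt(2))*(q + 2*sqrt(2))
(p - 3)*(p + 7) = p^2 + 4*p - 21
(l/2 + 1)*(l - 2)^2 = l^3/2 - l^2 - 2*l + 4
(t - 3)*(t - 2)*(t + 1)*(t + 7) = t^4 + 3*t^3 - 27*t^2 + 13*t + 42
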